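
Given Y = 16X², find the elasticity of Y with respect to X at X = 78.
Elasticity = 2

Elasticity = (dY/dX) · (X/Y)

dY/dX = 32·X
At X = 78: dY/dX = 2496, Y = 97344

Elasticity = 2496 · (78 / 97344) = 2

Interpretation: for a small percentage change in X, the percentage change in Y is approximately 2.00 times as large.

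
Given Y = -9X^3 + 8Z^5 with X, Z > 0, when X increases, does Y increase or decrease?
Y decreases

Taking the partial derivative:
∂Y/∂X = -27X^2

∂Y/∂X = -27X^2 < 0 (assuming positive values)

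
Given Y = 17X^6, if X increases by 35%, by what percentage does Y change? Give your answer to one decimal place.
505.3%

For Y = 17X^6:
If X → X(1 + 0.35)
Then Y → Y · (1 + 0.35)^6
     ≈ Y · 6.0534

Percentage change = ((1 + 0.35)^6 − 1) × 100% ≈ 505.3%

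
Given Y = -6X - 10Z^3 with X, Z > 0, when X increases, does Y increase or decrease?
Y decreases

Taking the partial derivative:
∂Y/∂X = -6

∂Y/∂X = -6 < 0 (assuming positive values)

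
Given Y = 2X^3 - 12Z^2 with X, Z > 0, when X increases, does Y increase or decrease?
Y increases

Taking the partial derivative:
∂Y/∂X = 6X^2

∂Y/∂X = 6X^2 > 0 (assuming positive values)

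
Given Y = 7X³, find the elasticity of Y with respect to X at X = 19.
Elasticity = 3

Elasticity = (dY/dX) · (X/Y)

dY/dX = 21·X²
At X = 19: dY/dX = 7581, Y = 48013

Elasticity = 7581 · (19 / 48013) = 3

Interpretation: for a small percentage change in X, the percentage change in Y is approximately 3.00 times as large.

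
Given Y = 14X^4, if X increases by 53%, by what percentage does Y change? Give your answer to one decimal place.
448.0%

For Y = 14X^4:
If X → X(1 + 0.53)
Then Y → Y · (1 + 0.53)^4
     ≈ Y · 5.4798

Percentage change = ((1 + 0.53)^4 − 1) × 100% ≈ 448.0%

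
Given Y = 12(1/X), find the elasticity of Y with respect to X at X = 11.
Elasticity = -1

Elasticity = (dY/dX) · (X/Y)

dY/dX = -12/X²
At X = 11: dY/dX = -12/121, Y = 12/11

Elasticity = (-12/121) · (11 / (12/11)) = -1

Interpretation: for a small percentage change in X, the percentage change in Y is approximately -1.00 times as large.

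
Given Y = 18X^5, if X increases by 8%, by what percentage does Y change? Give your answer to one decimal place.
46.9%

For Y = 18X^5:
If X → X(1 + 0.08)
Then Y → Y · (1 + 0.08)^5
     ≈ Y · 1.4693

Percentage change = ((1 + 0.08)^5 − 1) × 100% ≈ 46.9%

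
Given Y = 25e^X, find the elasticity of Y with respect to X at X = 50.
Elasticity = 50

Elasticity = (dY/dX) · (X/Y)

dY/dX = 25·e^X
At X = 50: dY/dX = 25·e^50, Y = 25·e^50

Elasticity = (25·e^50) · (50 / (25·e^50)) = 50

Interpretation: for a small percentage change in X, the percentage change in Y is approximately 50.00 times as large.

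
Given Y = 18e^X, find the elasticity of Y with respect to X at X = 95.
Elasticity = 95

Elasticity = (dY/dX) · (X/Y)

dY/dX = 18·e^X
At X = 95: dY/dX = 18·e^95, Y = 18·e^95

Elasticity = (18·e^95) · (95 / (18·e^95)) = 95

Interpretation: for a small percentage change in X, the percentage change in Y is approximately 95.00 times as large.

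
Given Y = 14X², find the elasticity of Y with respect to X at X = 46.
Elasticity = 2

Elasticity = (dY/dX) · (X/Y)

dY/dX = 28·X
At X = 46: dY/dX = 1288, Y = 29624

Elasticity = 1288 · (46 / 29624) = 2

Interpretation: for a small percentage change in X, the percentage change in Y is approximately 2.00 times as large.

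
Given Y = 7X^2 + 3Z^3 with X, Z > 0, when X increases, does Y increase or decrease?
Y increases

Taking the partial derivative:
∂Y/∂X = 14X

∂Y/∂X = 14X > 0 (assuming positive values)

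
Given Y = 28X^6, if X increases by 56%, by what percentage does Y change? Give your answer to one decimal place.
1341.3%

For Y = 28X^6:
If X → X(1 + 0.56)
Then Y → Y · (1 + 0.56)^6
     ≈ Y · 14.4128

Percentage change = ((1 + 0.56)^6 − 1) × 100% ≈ 1341.3%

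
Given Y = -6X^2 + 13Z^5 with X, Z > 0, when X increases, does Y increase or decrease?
Y decreases

Taking the partial derivative:
∂Y/∂X = -12X

∂Y/∂X = -12X < 0 (assuming positive values)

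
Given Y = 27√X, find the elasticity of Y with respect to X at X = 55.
Elasticity = 1/2

Elasticity = (dY/dX) · (X/Y)

dY/dX = 27/(2·√X)
At X = 55: dY/dX = 27·√55/110, Y = 27·√55

Elasticity = (27·√55/110) · (55 / (27·√55)) = 1/2

Interpretation: for a small percentage change in X, the percentage change in Y is approximately 0.50 times as large.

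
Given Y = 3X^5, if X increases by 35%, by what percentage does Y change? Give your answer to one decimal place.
348.4%

For Y = 3X^5:
If X → X(1 + 0.35)
Then Y → Y · (1 + 0.35)^5
     ≈ Y · 4.4840

Percentage change = ((1 + 0.35)^5 − 1) × 100% ≈ 348.4%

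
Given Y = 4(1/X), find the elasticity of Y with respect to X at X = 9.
Elasticity = -1

Elasticity = (dY/dX) · (X/Y)

dY/dX = -4/X²
At X = 9: dY/dX = -4/81, Y = 4/9

Elasticity = (-4/81) · (9 / (4/9)) = -1

Interpretation: for a small percentage change in X, the percentage change in Y is approximately -1.00 times as large.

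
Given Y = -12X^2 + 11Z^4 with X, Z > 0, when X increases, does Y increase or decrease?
Y decreases

Taking the partial derivative:
∂Y/∂X = -24X

∂Y/∂X = -24X < 0 (assuming positive values)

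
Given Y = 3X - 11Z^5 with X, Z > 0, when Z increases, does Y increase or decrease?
Y decreases

Taking the partial derivative:
∂Y/∂Z = -55Z^4

∂Y/∂Z = -55Z^4 < 0 (assuming positive values)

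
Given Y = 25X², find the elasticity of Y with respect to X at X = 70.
Elasticity = 2

Elasticity = (dY/dX) · (X/Y)

dY/dX = 50·X
At X = 70: dY/dX = 3500, Y = 122500

Elasticity = 3500 · (70 / 122500) = 2

Interpretation: for a small percentage change in X, the percentage change in Y is approximately 2.00 times as large.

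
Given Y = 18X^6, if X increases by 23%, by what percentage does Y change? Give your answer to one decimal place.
246.3%

For Y = 18X^6:
If X → X(1 + 0.23)
Then Y → Y · (1 + 0.23)^6
     ≈ Y · 3.4628

Percentage change = ((1 + 0.23)^6 − 1) × 100% ≈ 246.3%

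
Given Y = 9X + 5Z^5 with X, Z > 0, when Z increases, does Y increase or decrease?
Y increases

Taking the partial derivative:
∂Y/∂Z = 25Z^4

∂Y/∂Z = 25Z^4 > 0 (assuming positive values)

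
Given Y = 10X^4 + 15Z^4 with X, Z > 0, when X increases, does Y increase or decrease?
Y increases

Taking the partial derivative:
∂Y/∂X = 40X^3

∂Y/∂X = 40X^3 > 0 (assuming positive values)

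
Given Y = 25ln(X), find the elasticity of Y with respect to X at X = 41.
Elasticity = 1/ln(41) ≈ 0.2693

Elasticity = (dY/dX) · (X/Y)

dY/dX = 25/X
At X = 41: dY/dX = 25/41, Y = 25·ln(41)

Elasticity = (25/41) · (41 / (25·ln(41))) = 1/ln(41) ≈ 0.2693

Interpretation: for a small percentage change in X, the percentage change in Y is approximately 0.27 times as large.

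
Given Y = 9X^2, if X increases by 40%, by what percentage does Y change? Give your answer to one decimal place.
96.0%

For Y = 9X^2:
If X → X(1 + 0.4)
Then Y → Y · (1 + 0.4)^2
     = Y · 1.9600

Percentage change = ((1 + 0.4)^2 − 1) × 100% = 96.0%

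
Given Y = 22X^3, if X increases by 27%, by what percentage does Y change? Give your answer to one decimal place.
104.8%

For Y = 22X^3:
If X → X(1 + 0.27)
Then Y → Y · (1 + 0.27)^3
     ≈ Y · 2.0484

Percentage change = ((1 + 0.27)^3 − 1) × 100% ≈ 104.8%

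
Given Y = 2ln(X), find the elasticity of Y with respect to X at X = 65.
Elasticity = 1/ln(65) ≈ 0.2396

Elasticity = (dY/dX) · (X/Y)

dY/dX = 2/X
At X = 65: dY/dX = 2/65, Y = 2·ln(65)

Elasticity = (2/65) · (65 / (2·ln(65))) = 1/ln(65) ≈ 0.2396

Interpretation: for a small percentage change in X, the percentage change in Y is approximately 0.24 times as large.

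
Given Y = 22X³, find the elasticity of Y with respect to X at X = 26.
Elasticity = 3

Elasticity = (dY/dX) · (X/Y)

dY/dX = 66·X²
At X = 26: dY/dX = 44616, Y = 386672

Elasticity = 44616 · (26 / 386672) = 3

Interpretation: for a small percentage change in X, the percentage change in Y is approximately 3.00 times as large.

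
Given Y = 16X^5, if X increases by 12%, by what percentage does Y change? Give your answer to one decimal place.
76.2%

For Y = 16X^5:
If X → X(1 + 0.12)
Then Y → Y · (1 + 0.12)^5
     ≈ Y · 1.7623

Percentage change = ((1 + 0.12)^5 − 1) × 100% ≈ 76.2%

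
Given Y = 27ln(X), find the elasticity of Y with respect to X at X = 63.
Elasticity = 1/ln(63) ≈ 0.2414

Elasticity = (dY/dX) · (X/Y)

dY/dX = 27/X
At X = 63: dY/dX = 3/7, Y = 27·ln(63)

Elasticity = (3/7) · (63 / (27·ln(63))) = 1/ln(63) ≈ 0.2414

Interpretation: for a small percentage change in X, the percentage change in Y is approximately 0.24 times as large.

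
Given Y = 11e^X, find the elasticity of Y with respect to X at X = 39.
Elasticity = 39

Elasticity = (dY/dX) · (X/Y)

dY/dX = 11·e^X
At X = 39: dY/dX = 11·e^39, Y = 11·e^39

Elasticity = (11·e^39) · (39 / (11·e^39)) = 39

Interpretation: for a small percentage change in X, the percentage change in Y is approximately 39.00 times as large.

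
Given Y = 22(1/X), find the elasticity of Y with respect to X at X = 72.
Elasticity = -1

Elasticity = (dY/dX) · (X/Y)

dY/dX = -22/X²
At X = 72: dY/dX = -11/2592, Y = 11/36

Elasticity = (-11/2592) · (72 / (11/36)) = -1

Interpretation: for a small percentage change in X, the percentage change in Y is approximately -1.00 times as large.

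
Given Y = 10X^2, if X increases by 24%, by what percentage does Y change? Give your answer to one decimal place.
53.8%

For Y = 10X^2:
If X → X(1 + 0.24)
Then Y → Y · (1 + 0.24)^2
     = Y · 1.5376

Percentage change = ((1 + 0.24)^2 − 1) × 100% ≈ 53.8%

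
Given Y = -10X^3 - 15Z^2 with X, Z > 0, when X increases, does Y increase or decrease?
Y decreases

Taking the partial derivative:
∂Y/∂X = -30X^2

∂Y/∂X = -30X^2 < 0 (assuming positive values)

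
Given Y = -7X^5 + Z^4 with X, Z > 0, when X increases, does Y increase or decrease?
Y decreases

Taking the partial derivative:
∂Y/∂X = -35X^4

∂Y/∂X = -35X^4 < 0 (assuming positive values)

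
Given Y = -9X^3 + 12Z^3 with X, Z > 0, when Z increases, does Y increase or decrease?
Y increases

Taking the partial derivative:
∂Y/∂Z = 36Z^2

∂Y/∂Z = 36Z^2 > 0 (assuming positive values)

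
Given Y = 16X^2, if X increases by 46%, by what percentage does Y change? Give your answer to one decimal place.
113.2%

For Y = 16X^2:
If X → X(1 + 0.46)
Then Y → Y · (1 + 0.46)^2
     = Y · 2.1316

Percentage change = ((1 + 0.46)^2 − 1) × 100% ≈ 113.2%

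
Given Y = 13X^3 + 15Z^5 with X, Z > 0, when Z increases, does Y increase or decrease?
Y increases

Taking the partial derivative:
∂Y/∂Z = 75Z^4

∂Y/∂Z = 75Z^4 > 0 (assuming positive values)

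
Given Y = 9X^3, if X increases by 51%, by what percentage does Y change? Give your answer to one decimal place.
244.3%

For Y = 9X^3:
If X → X(1 + 0.51)
Then Y → Y · (1 + 0.51)^3
     ≈ Y · 3.4430

Percentage change = ((1 + 0.51)^3 − 1) × 100% ≈ 244.3%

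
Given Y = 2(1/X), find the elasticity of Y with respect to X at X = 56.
Elasticity = -1

Elasticity = (dY/dX) · (X/Y)

dY/dX = -2/X²
At X = 56: dY/dX = -1/1568, Y = 1/28

Elasticity = (-1/1568) · (56 / (1/28)) = -1

Interpretation: for a small percentage change in X, the percentage change in Y is approximately -1.00 times as large.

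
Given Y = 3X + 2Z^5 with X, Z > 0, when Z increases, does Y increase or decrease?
Y increases

Taking the partial derivative:
∂Y/∂Z = 10Z^4

∂Y/∂Z = 10Z^4 > 0 (assuming positive values)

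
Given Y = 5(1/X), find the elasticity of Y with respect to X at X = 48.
Elasticity = -1

Elasticity = (dY/dX) · (X/Y)

dY/dX = -5/X²
At X = 48: dY/dX = -5/2304, Y = 5/48

Elasticity = (-5/2304) · (48 / (5/48)) = -1

Interpretation: for a small percentage change in X, the percentage change in Y is approximately -1.00 times as large.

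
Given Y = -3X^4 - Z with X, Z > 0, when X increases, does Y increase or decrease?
Y decreases

Taking the partial derivative:
∂Y/∂X = -12X^3

∂Y/∂X = -12X^3 < 0 (assuming positive values)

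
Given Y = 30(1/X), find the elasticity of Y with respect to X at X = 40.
Elasticity = -1

Elasticity = (dY/dX) · (X/Y)

dY/dX = -30/X²
At X = 40: dY/dX = -3/160, Y = 3/4

Elasticity = (-3/160) · (40 / (3/4)) = -1

Interpretation: for a small percentage change in X, the percentage change in Y is approximately -1.00 times as large.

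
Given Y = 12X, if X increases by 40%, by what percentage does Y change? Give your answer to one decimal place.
40.0%

For Y = 12X:
If X → X(1 + 0.4)
Then Y → Y · (1 + 0.4)^1
     = Y · 1.4000

Percentage change = ((1 + 0.4)^1 − 1) × 100% = 40.0%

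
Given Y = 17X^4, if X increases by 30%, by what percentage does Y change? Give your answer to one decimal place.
185.6%

For Y = 17X^4:
If X → X(1 + 0.3)
Then Y → Y · (1 + 0.3)^4
     = Y · 2.8561

Percentage change = ((1 + 0.3)^4 − 1) × 100% ≈ 185.6%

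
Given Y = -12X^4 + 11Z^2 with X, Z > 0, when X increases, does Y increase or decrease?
Y decreases

Taking the partial derivative:
∂Y/∂X = -48X^3

∂Y/∂X = -48X^3 < 0 (assuming positive values)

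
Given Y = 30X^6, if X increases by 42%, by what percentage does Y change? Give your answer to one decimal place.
719.8%

For Y = 30X^6:
If X → X(1 + 0.42)
Then Y → Y · (1 + 0.42)^6
     ≈ Y · 8.1984

Percentage change = ((1 + 0.42)^6 − 1) × 100% ≈ 719.8%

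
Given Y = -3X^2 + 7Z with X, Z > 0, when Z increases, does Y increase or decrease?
Y increases

Taking the partial derivative:
∂Y/∂Z = 7

∂Y/∂Z = 7 > 0 (assuming positive values)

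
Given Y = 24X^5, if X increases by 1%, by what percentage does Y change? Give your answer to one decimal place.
5.1%

For Y = 24X^5:
If X → X(1 + 0.01)
Then Y → Y · (1 + 0.01)^5
     ≈ Y · 1.0510

Percentage change = ((1 + 0.01)^5 − 1) × 100% ≈ 5.1%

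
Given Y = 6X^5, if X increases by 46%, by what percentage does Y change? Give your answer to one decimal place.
563.4%

For Y = 6X^5:
If X → X(1 + 0.46)
Then Y → Y · (1 + 0.46)^5
     ≈ Y · 6.6338

Percentage change = ((1 + 0.46)^5 − 1) × 100% ≈ 563.4%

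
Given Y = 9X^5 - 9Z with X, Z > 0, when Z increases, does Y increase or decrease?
Y decreases

Taking the partial derivative:
∂Y/∂Z = -9

∂Y/∂Z = -9 < 0 (assuming positive values)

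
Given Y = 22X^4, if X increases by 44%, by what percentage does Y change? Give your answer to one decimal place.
330.0%

For Y = 22X^4:
If X → X(1 + 0.44)
Then Y → Y · (1 + 0.44)^4
     ≈ Y · 4.2998

Percentage change = ((1 + 0.44)^4 − 1) × 100% ≈ 330.0%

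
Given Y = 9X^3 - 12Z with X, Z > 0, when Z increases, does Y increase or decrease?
Y decreases

Taking the partial derivative:
∂Y/∂Z = -12

∂Y/∂Z = -12 < 0 (assuming positive values)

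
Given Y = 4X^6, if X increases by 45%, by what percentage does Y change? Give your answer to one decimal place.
829.4%

For Y = 4X^6:
If X → X(1 + 0.45)
Then Y → Y · (1 + 0.45)^6
     ≈ Y · 9.2941

Percentage change = ((1 + 0.45)^6 − 1) × 100% ≈ 829.4%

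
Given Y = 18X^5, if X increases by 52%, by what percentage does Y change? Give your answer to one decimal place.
711.4%

For Y = 18X^5:
If X → X(1 + 0.52)
Then Y → Y · (1 + 0.52)^5
     ≈ Y · 8.1137

Percentage change = ((1 + 0.52)^5 − 1) × 100% ≈ 711.4%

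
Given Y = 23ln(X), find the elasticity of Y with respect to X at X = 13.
Elasticity = 1/ln(13) ≈ 0.3899

Elasticity = (dY/dX) · (X/Y)

dY/dX = 23/X
At X = 13: dY/dX = 23/13, Y = 23·ln(13)

Elasticity = (23/13) · (13 / (23·ln(13))) = 1/ln(13) ≈ 0.3899

Interpretation: for a small percentage change in X, the percentage change in Y is approximately 0.39 times as large.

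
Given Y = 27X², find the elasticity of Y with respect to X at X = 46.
Elasticity = 2

Elasticity = (dY/dX) · (X/Y)

dY/dX = 54·X
At X = 46: dY/dX = 2484, Y = 57132

Elasticity = 2484 · (46 / 57132) = 2

Interpretation: for a small percentage change in X, the percentage change in Y is approximately 2.00 times as large.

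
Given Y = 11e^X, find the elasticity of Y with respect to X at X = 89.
Elasticity = 89

Elasticity = (dY/dX) · (X/Y)

dY/dX = 11·e^X
At X = 89: dY/dX = 11·e^89, Y = 11·e^89

Elasticity = (11·e^89) · (89 / (11·e^89)) = 89

Interpretation: for a small percentage change in X, the percentage change in Y is approximately 89.00 times as large.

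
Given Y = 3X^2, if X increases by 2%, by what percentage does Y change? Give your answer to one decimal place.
4.0%

For Y = 3X^2:
If X → X(1 + 0.02)
Then Y → Y · (1 + 0.02)^2
     = Y · 1.0404

Percentage change = ((1 + 0.02)^2 − 1) × 100% ≈ 4.0%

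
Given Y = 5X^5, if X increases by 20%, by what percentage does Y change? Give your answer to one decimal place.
148.8%

For Y = 5X^5:
If X → X(1 + 0.2)
Then Y → Y · (1 + 0.2)^5
     ≈ Y · 2.4883

Percentage change = ((1 + 0.2)^5 − 1) × 100% ≈ 148.8%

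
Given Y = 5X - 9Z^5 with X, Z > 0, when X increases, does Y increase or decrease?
Y increases

Taking the partial derivative:
∂Y/∂X = 5

∂Y/∂X = 5 > 0 (assuming positive values)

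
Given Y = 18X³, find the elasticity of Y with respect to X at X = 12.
Elasticity = 3

Elasticity = (dY/dX) · (X/Y)

dY/dX = 54·X²
At X = 12: dY/dX = 7776, Y = 31104

Elasticity = 7776 · (12 / 31104) = 3

Interpretation: for a small percentage change in X, the percentage change in Y is approximately 3.00 times as large.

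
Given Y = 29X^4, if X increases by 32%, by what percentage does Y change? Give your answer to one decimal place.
203.6%

For Y = 29X^4:
If X → X(1 + 0.32)
Then Y → Y · (1 + 0.32)^4
     ≈ Y · 3.0360

Percentage change = ((1 + 0.32)^4 − 1) × 100% ≈ 203.6%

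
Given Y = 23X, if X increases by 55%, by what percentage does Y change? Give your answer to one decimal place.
55.0%

For Y = 23X:
If X → X(1 + 0.55)
Then Y → Y · (1 + 0.55)^1
     = Y · 1.5500

Percentage change = ((1 + 0.55)^1 − 1) × 100% = 55.0%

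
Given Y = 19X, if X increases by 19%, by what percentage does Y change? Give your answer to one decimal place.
19.0%

For Y = 19X:
If X → X(1 + 0.19)
Then Y → Y · (1 + 0.19)^1
     = Y · 1.1900

Percentage change = ((1 + 0.19)^1 − 1) × 100% = 19.0%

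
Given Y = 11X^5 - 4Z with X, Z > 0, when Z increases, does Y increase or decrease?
Y decreases

Taking the partial derivative:
∂Y/∂Z = -4

∂Y/∂Z = -4 < 0 (assuming positive values)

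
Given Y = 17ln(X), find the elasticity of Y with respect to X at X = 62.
Elasticity = 1/ln(62) ≈ 0.2423

Elasticity = (dY/dX) · (X/Y)

dY/dX = 17/X
At X = 62: dY/dX = 17/62, Y = 17·ln(62)

Elasticity = (17/62) · (62 / (17·ln(62))) = 1/ln(62) ≈ 0.2423

Interpretation: for a small percentage change in X, the percentage change in Y is approximately 0.24 times as large.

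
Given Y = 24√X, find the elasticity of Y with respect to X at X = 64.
Elasticity = 1/2

Elasticity = (dY/dX) · (X/Y)

dY/dX = 12/√X
At X = 64: dY/dX = 3/2, Y = 192

Elasticity = (3/2) · (64 / 192) = 1/2

Interpretation: for a small percentage change in X, the percentage change in Y is approximately 0.50 times as large.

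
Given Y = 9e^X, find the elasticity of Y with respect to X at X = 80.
Elasticity = 80

Elasticity = (dY/dX) · (X/Y)

dY/dX = 9·e^X
At X = 80: dY/dX = 9·e^80, Y = 9·e^80

Elasticity = (9·e^80) · (80 / (9·e^80)) = 80

Interpretation: for a small percentage change in X, the percentage change in Y is approximately 80.00 times as large.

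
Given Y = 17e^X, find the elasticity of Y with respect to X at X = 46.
Elasticity = 46

Elasticity = (dY/dX) · (X/Y)

dY/dX = 17·e^X
At X = 46: dY/dX = 17·e^46, Y = 17·e^46

Elasticity = (17·e^46) · (46 / (17·e^46)) = 46

Interpretation: for a small percentage change in X, the percentage change in Y is approximately 46.00 times as large.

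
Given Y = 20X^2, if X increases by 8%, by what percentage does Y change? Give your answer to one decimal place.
16.6%

For Y = 20X^2:
If X → X(1 + 0.08)
Then Y → Y · (1 + 0.08)^2
     = Y · 1.1664

Percentage change = ((1 + 0.08)^2 − 1) × 100% ≈ 16.6%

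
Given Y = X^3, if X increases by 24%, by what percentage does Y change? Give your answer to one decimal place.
90.7%

For Y = X^3:
If X → X(1 + 0.24)
Then Y → Y · (1 + 0.24)^3
     ≈ Y · 1.9066

Percentage change = ((1 + 0.24)^3 − 1) × 100% ≈ 90.7%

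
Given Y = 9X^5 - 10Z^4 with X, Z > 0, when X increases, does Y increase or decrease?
Y increases

Taking the partial derivative:
∂Y/∂X = 45X^4

∂Y/∂X = 45X^4 > 0 (assuming positive values)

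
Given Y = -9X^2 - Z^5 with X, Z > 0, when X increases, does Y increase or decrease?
Y decreases

Taking the partial derivative:
∂Y/∂X = -18X

∂Y/∂X = -18X < 0 (assuming positive values)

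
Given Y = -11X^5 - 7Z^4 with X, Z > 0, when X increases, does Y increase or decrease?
Y decreases

Taking the partial derivative:
∂Y/∂X = -55X^4

∂Y/∂X = -55X^4 < 0 (assuming positive values)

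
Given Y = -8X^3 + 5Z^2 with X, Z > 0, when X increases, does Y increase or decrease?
Y decreases

Taking the partial derivative:
∂Y/∂X = -24X^2

∂Y/∂X = -24X^2 < 0 (assuming positive values)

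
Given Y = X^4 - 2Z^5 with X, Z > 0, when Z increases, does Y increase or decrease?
Y decreases

Taking the partial derivative:
∂Y/∂Z = -10Z^4

∂Y/∂Z = -10Z^4 < 0 (assuming positive values)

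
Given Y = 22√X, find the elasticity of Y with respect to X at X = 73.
Elasticity = 1/2

Elasticity = (dY/dX) · (X/Y)

dY/dX = 11/√X
At X = 73: dY/dX = 11·√73/73, Y = 22·√73

Elasticity = (11·√73/73) · (73 / (22·√73)) = 1/2

Interpretation: for a small percentage change in X, the percentage change in Y is approximately 0.50 times as large.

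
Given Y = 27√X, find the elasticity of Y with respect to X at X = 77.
Elasticity = 1/2

Elasticity = (dY/dX) · (X/Y)

dY/dX = 27/(2·√X)
At X = 77: dY/dX = 27·√77/154, Y = 27·√77

Elasticity = (27·√77/154) · (77 / (27·√77)) = 1/2

Interpretation: for a small percentage change in X, the percentage change in Y is approximately 0.50 times as large.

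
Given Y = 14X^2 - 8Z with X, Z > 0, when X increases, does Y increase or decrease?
Y increases

Taking the partial derivative:
∂Y/∂X = 28X

∂Y/∂X = 28X > 0 (assuming positive values)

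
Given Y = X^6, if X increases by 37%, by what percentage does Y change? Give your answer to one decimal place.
561.2%

For Y = X^6:
If X → X(1 + 0.37)
Then Y → Y · (1 + 0.37)^6
     ≈ Y · 6.6119

Percentage change = ((1 + 0.37)^6 − 1) × 100% ≈ 561.2%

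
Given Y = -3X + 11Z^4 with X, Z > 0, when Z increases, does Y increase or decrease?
Y increases

Taking the partial derivative:
∂Y/∂Z = 44Z^3

∂Y/∂Z = 44Z^3 > 0 (assuming positive values)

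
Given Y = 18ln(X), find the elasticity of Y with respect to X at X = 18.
Elasticity = 1/ln(18) ≈ 0.3460

Elasticity = (dY/dX) · (X/Y)

dY/dX = 18/X
At X = 18: dY/dX = 1, Y = 18·ln(18)

Elasticity = 1 · (18 / (18·ln(18))) = 1/ln(18) ≈ 0.3460

Interpretation: for a small percentage change in X, the percentage change in Y is approximately 0.35 times as large.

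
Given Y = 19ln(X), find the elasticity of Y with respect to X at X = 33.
Elasticity = 1/ln(33) ≈ 0.2860

Elasticity = (dY/dX) · (X/Y)

dY/dX = 19/X
At X = 33: dY/dX = 19/33, Y = 19·ln(33)

Elasticity = (19/33) · (33 / (19·ln(33))) = 1/ln(33) ≈ 0.2860

Interpretation: for a small percentage change in X, the percentage change in Y is approximately 0.29 times as large.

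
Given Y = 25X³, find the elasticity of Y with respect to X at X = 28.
Elasticity = 3

Elasticity = (dY/dX) · (X/Y)

dY/dX = 75·X²
At X = 28: dY/dX = 58800, Y = 548800

Elasticity = 58800 · (28 / 548800) = 3

Interpretation: for a small percentage change in X, the percentage change in Y is approximately 3.00 times as large.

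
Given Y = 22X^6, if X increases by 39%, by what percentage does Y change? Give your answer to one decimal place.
621.3%

For Y = 22X^6:
If X → X(1 + 0.39)
Then Y → Y · (1 + 0.39)^6
     ≈ Y · 7.2125

Percentage change = ((1 + 0.39)^6 − 1) × 100% ≈ 621.3%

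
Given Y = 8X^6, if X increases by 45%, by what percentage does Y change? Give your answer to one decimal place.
829.4%

For Y = 8X^6:
If X → X(1 + 0.45)
Then Y → Y · (1 + 0.45)^6
     ≈ Y · 9.2941

Percentage change = ((1 + 0.45)^6 − 1) × 100% ≈ 829.4%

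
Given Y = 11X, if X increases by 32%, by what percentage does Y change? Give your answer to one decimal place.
32.0%

For Y = 11X:
If X → X(1 + 0.32)
Then Y → Y · (1 + 0.32)^1
     = Y · 1.3200

Percentage change = ((1 + 0.32)^1 − 1) × 100% = 32.0%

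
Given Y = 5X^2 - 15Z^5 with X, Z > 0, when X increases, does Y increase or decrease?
Y increases

Taking the partial derivative:
∂Y/∂X = 10X

∂Y/∂X = 10X > 0 (assuming positive values)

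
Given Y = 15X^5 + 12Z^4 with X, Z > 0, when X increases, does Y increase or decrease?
Y increases

Taking the partial derivative:
∂Y/∂X = 75X^4

∂Y/∂X = 75X^4 > 0 (assuming positive values)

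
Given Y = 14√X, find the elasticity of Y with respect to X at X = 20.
Elasticity = 1/2

Elasticity = (dY/dX) · (X/Y)

dY/dX = 7/√X
At X = 20: dY/dX = 7·√5/10, Y = 28·√5

Elasticity = (7·√5/10) · (20 / (28·√5)) = 1/2

Interpretation: for a small percentage change in X, the percentage change in Y is approximately 0.50 times as large.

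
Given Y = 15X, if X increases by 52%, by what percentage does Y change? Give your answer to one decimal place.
52.0%

For Y = 15X:
If X → X(1 + 0.52)
Then Y → Y · (1 + 0.52)^1
     = Y · 1.5200

Percentage change = ((1 + 0.52)^1 − 1) × 100% = 52.0%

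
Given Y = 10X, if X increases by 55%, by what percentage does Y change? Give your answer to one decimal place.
55.0%

For Y = 10X:
If X → X(1 + 0.55)
Then Y → Y · (1 + 0.55)^1
     = Y · 1.5500

Percentage change = ((1 + 0.55)^1 − 1) × 100% = 55.0%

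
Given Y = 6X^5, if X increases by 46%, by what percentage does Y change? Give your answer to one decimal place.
563.4%

For Y = 6X^5:
If X → X(1 + 0.46)
Then Y → Y · (1 + 0.46)^5
     ≈ Y · 6.6338

Percentage change = ((1 + 0.46)^5 − 1) × 100% ≈ 563.4%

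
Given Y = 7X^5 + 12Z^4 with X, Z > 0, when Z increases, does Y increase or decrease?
Y increases

Taking the partial derivative:
∂Y/∂Z = 48Z^3

∂Y/∂Z = 48Z^3 > 0 (assuming positive values)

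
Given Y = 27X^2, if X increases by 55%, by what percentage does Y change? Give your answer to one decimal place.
140.3%

For Y = 27X^2:
If X → X(1 + 0.55)
Then Y → Y · (1 + 0.55)^2
     = Y · 2.4025

Percentage change = ((1 + 0.55)^2 − 1) × 100% ≈ 140.3%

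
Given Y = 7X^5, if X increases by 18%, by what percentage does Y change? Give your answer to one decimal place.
128.8%

For Y = 7X^5:
If X → X(1 + 0.18)
Then Y → Y · (1 + 0.18)^5
     ≈ Y · 2.2878

Percentage change = ((1 + 0.18)^5 − 1) × 100% ≈ 128.8%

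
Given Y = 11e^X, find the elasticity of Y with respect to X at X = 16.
Elasticity = 16

Elasticity = (dY/dX) · (X/Y)

dY/dX = 11·e^X
At X = 16: dY/dX = 11·e^16, Y = 11·e^16

Elasticity = (11·e^16) · (16 / (11·e^16)) = 16

Interpretation: for a small percentage change in X, the percentage change in Y is approximately 16.00 times as large.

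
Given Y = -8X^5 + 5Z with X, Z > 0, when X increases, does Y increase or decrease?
Y decreases

Taking the partial derivative:
∂Y/∂X = -40X^4

∂Y/∂X = -40X^4 < 0 (assuming positive values)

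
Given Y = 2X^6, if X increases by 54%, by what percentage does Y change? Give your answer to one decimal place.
1233.9%

For Y = 2X^6:
If X → X(1 + 0.54)
Then Y → Y · (1 + 0.54)^6
     ≈ Y · 13.3390

Percentage change = ((1 + 0.54)^6 − 1) × 100% ≈ 1233.9%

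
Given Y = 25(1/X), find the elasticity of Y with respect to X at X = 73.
Elasticity = -1

Elasticity = (dY/dX) · (X/Y)

dY/dX = -25/X²
At X = 73: dY/dX = -25/5329, Y = 25/73

Elasticity = (-25/5329) · (73 / (25/73)) = -1

Interpretation: for a small percentage change in X, the percentage change in Y is approximately -1.00 times as large.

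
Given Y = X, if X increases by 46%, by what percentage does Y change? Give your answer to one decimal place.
46.0%

For Y = X:
If X → X(1 + 0.46)
Then Y → Y · (1 + 0.46)^1
     = Y · 1.4600

Percentage change = ((1 + 0.46)^1 − 1) × 100% = 46.0%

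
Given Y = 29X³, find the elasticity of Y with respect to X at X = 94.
Elasticity = 3

Elasticity = (dY/dX) · (X/Y)

dY/dX = 87·X²
At X = 94: dY/dX = 768732, Y = 24086936

Elasticity = 768732 · (94 / 24086936) = 3

Interpretation: for a small percentage change in X, the percentage change in Y is approximately 3.00 times as large.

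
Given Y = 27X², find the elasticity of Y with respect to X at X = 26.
Elasticity = 2

Elasticity = (dY/dX) · (X/Y)

dY/dX = 54·X
At X = 26: dY/dX = 1404, Y = 18252

Elasticity = 1404 · (26 / 18252) = 2

Interpretation: for a small percentage change in X, the percentage change in Y is approximately 2.00 times as large.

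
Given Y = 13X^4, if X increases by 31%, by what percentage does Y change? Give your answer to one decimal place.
194.5%

For Y = 13X^4:
If X → X(1 + 0.31)
Then Y → Y · (1 + 0.31)^4
     ≈ Y · 2.9450

Percentage change = ((1 + 0.31)^4 − 1) × 100% ≈ 194.5%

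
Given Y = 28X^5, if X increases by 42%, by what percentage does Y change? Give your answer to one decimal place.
477.4%

For Y = 28X^5:
If X → X(1 + 0.42)
Then Y → Y · (1 + 0.42)^5
     ≈ Y · 5.7735

Percentage change = ((1 + 0.42)^5 − 1) × 100% ≈ 477.4%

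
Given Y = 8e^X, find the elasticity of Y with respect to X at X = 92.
Elasticity = 92

Elasticity = (dY/dX) · (X/Y)

dY/dX = 8·e^X
At X = 92: dY/dX = 8·e^92, Y = 8·e^92

Elasticity = (8·e^92) · (92 / (8·e^92)) = 92

Interpretation: for a small percentage change in X, the percentage change in Y is approximately 92.00 times as large.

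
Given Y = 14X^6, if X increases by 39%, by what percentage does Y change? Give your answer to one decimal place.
621.3%

For Y = 14X^6:
If X → X(1 + 0.39)
Then Y → Y · (1 + 0.39)^6
     ≈ Y · 7.2125

Percentage change = ((1 + 0.39)^6 − 1) × 100% ≈ 621.3%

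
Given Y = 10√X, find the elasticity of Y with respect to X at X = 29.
Elasticity = 1/2

Elasticity = (dY/dX) · (X/Y)

dY/dX = 5/√X
At X = 29: dY/dX = 5·√29/29, Y = 10·√29

Elasticity = (5·√29/29) · (29 / (10·√29)) = 1/2

Interpretation: for a small percentage change in X, the percentage change in Y is approximately 0.50 times as large.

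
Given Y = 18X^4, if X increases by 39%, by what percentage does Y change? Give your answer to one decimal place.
273.3%

For Y = 18X^4:
If X → X(1 + 0.39)
Then Y → Y · (1 + 0.39)^4
     ≈ Y · 3.7330

Percentage change = ((1 + 0.39)^4 − 1) × 100% ≈ 273.3%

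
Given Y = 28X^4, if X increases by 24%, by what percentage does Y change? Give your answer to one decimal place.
136.4%

For Y = 28X^4:
If X → X(1 + 0.24)
Then Y → Y · (1 + 0.24)^4
     ≈ Y · 2.3642

Percentage change = ((1 + 0.24)^4 − 1) × 100% ≈ 136.4%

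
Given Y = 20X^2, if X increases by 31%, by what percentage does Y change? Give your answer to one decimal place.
71.6%

For Y = 20X^2:
If X → X(1 + 0.31)
Then Y → Y · (1 + 0.31)^2
     = Y · 1.7161

Percentage change = ((1 + 0.31)^2 − 1) × 100% ≈ 71.6%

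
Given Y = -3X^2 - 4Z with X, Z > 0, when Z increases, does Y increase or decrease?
Y decreases

Taking the partial derivative:
∂Y/∂Z = -4

∂Y/∂Z = -4 < 0 (assuming positive values)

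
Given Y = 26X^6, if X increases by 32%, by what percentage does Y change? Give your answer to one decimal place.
429.0%

For Y = 26X^6:
If X → X(1 + 0.32)
Then Y → Y · (1 + 0.32)^6
     ≈ Y · 5.2899

Percentage change = ((1 + 0.32)^6 − 1) × 100% ≈ 429.0%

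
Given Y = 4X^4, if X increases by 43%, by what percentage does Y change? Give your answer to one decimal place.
318.2%

For Y = 4X^4:
If X → X(1 + 0.43)
Then Y → Y · (1 + 0.43)^4
     ≈ Y · 4.1816

Percentage change = ((1 + 0.43)^4 − 1) × 100% ≈ 318.2%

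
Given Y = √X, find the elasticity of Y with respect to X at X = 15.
Elasticity = 1/2

Elasticity = (dY/dX) · (X/Y)

dY/dX = 1/(2·√X)
At X = 15: dY/dX = √15/30, Y = √15

Elasticity = (√15/30) · (15 / (√15)) = 1/2

Interpretation: for a small percentage change in X, the percentage change in Y is approximately 0.50 times as large.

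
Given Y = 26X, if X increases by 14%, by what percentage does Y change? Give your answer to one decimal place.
14.0%

For Y = 26X:
If X → X(1 + 0.14)
Then Y → Y · (1 + 0.14)^1
     = Y · 1.1400

Percentage change = ((1 + 0.14)^1 − 1) × 100% = 14.0%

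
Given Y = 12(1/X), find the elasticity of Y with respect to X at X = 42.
Elasticity = -1

Elasticity = (dY/dX) · (X/Y)

dY/dX = -12/X²
At X = 42: dY/dX = -1/147, Y = 2/7

Elasticity = (-1/147) · (42 / (2/7)) = -1

Interpretation: for a small percentage change in X, the percentage change in Y is approximately -1.00 times as large.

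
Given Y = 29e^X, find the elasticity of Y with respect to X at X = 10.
Elasticity = 10

Elasticity = (dY/dX) · (X/Y)

dY/dX = 29·e^X
At X = 10: dY/dX = 29·e^10, Y = 29·e^10

Elasticity = (29·e^10) · (10 / (29·e^10)) = 10

Interpretation: for a small percentage change in X, the percentage change in Y is approximately 10.00 times as large.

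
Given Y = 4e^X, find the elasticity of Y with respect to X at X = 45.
Elasticity = 45

Elasticity = (dY/dX) · (X/Y)

dY/dX = 4·e^X
At X = 45: dY/dX = 4·e^45, Y = 4·e^45

Elasticity = (4·e^45) · (45 / (4·e^45)) = 45

Interpretation: for a small percentage change in X, the percentage change in Y is approximately 45.00 times as large.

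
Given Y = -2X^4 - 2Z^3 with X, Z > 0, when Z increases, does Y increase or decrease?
Y decreases

Taking the partial derivative:
∂Y/∂Z = -6Z^2

∂Y/∂Z = -6Z^2 < 0 (assuming positive values)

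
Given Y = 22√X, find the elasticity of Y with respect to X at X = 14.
Elasticity = 1/2

Elasticity = (dY/dX) · (X/Y)

dY/dX = 11/√X
At X = 14: dY/dX = 11·√14/14, Y = 22·√14

Elasticity = (11·√14/14) · (14 / (22·√14)) = 1/2

Interpretation: for a small percentage change in X, the percentage change in Y is approximately 0.50 times as large.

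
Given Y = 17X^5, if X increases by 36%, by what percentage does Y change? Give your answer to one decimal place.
365.3%

For Y = 17X^5:
If X → X(1 + 0.36)
Then Y → Y · (1 + 0.36)^5
     ≈ Y · 4.6526

Percentage change = ((1 + 0.36)^5 − 1) × 100% ≈ 365.3%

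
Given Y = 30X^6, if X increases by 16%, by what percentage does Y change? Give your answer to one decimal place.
143.6%

For Y = 30X^6:
If X → X(1 + 0.16)
Then Y → Y · (1 + 0.16)^6
     ≈ Y · 2.4364

Percentage change = ((1 + 0.16)^6 − 1) × 100% ≈ 143.6%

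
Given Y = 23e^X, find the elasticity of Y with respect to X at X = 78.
Elasticity = 78

Elasticity = (dY/dX) · (X/Y)

dY/dX = 23·e^X
At X = 78: dY/dX = 23·e^78, Y = 23·e^78

Elasticity = (23·e^78) · (78 / (23·e^78)) = 78

Interpretation: for a small percentage change in X, the percentage change in Y is approximately 78.00 times as large.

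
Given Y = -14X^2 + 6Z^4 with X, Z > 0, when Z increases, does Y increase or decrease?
Y increases

Taking the partial derivative:
∂Y/∂Z = 24Z^3

∂Y/∂Z = 24Z^3 > 0 (assuming positive values)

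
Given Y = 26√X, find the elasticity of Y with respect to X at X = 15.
Elasticity = 1/2

Elasticity = (dY/dX) · (X/Y)

dY/dX = 13/√X
At X = 15: dY/dX = 13·√15/15, Y = 26·√15

Elasticity = (13·√15/15) · (15 / (26·√15)) = 1/2

Interpretation: for a small percentage change in X, the percentage change in Y is approximately 0.50 times as large.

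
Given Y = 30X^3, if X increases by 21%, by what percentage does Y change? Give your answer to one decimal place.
77.2%

For Y = 30X^3:
If X → X(1 + 0.21)
Then Y → Y · (1 + 0.21)^3
     ≈ Y · 1.7716

Percentage change = ((1 + 0.21)^3 − 1) × 100% ≈ 77.2%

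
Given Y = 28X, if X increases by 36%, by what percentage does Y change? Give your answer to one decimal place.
36.0%

For Y = 28X:
If X → X(1 + 0.36)
Then Y → Y · (1 + 0.36)^1
     = Y · 1.3600

Percentage change = ((1 + 0.36)^1 − 1) × 100% = 36.0%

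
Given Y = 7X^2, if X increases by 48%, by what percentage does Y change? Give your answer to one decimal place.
119.0%

For Y = 7X^2:
If X → X(1 + 0.48)
Then Y → Y · (1 + 0.48)^2
     = Y · 2.1904

Percentage change = ((1 + 0.48)^2 − 1) × 100% ≈ 119.0%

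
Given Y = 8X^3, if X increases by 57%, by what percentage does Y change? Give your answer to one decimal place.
287.0%

For Y = 8X^3:
If X → X(1 + 0.57)
Then Y → Y · (1 + 0.57)^3
     ≈ Y · 3.8699

Percentage change = ((1 + 0.57)^3 − 1) × 100% ≈ 287.0%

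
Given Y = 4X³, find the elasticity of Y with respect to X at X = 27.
Elasticity = 3

Elasticity = (dY/dX) · (X/Y)

dY/dX = 12·X²
At X = 27: dY/dX = 8748, Y = 78732

Elasticity = 8748 · (27 / 78732) = 3

Interpretation: for a small percentage change in X, the percentage change in Y is approximately 3.00 times as large.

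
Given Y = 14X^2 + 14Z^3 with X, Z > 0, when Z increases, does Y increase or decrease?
Y increases

Taking the partial derivative:
∂Y/∂Z = 42Z^2

∂Y/∂Z = 42Z^2 > 0 (assuming positive values)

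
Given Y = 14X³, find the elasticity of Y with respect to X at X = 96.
Elasticity = 3

Elasticity = (dY/dX) · (X/Y)

dY/dX = 42·X²
At X = 96: dY/dX = 387072, Y = 12386304

Elasticity = 387072 · (96 / 12386304) = 3

Interpretation: for a small percentage change in X, the percentage change in Y is approximately 3.00 times as large.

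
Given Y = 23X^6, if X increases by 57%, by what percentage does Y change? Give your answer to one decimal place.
1397.6%

For Y = 23X^6:
If X → X(1 + 0.57)
Then Y → Y · (1 + 0.57)^6
     ≈ Y · 14.9761

Percentage change = ((1 + 0.57)^6 − 1) × 100% ≈ 1397.6%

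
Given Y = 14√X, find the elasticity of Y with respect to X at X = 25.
Elasticity = 1/2

Elasticity = (dY/dX) · (X/Y)

dY/dX = 7/√X
At X = 25: dY/dX = 7/5, Y = 70

Elasticity = (7/5) · (25 / 70) = 1/2

Interpretation: for a small percentage change in X, the percentage change in Y is approximately 0.50 times as large.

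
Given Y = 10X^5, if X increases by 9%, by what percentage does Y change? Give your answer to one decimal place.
53.9%

For Y = 10X^5:
If X → X(1 + 0.09)
Then Y → Y · (1 + 0.09)^5
     ≈ Y · 1.5386

Percentage change = ((1 + 0.09)^5 − 1) × 100% ≈ 53.9%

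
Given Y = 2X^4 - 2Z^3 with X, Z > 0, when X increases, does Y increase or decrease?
Y increases

Taking the partial derivative:
∂Y/∂X = 8X^3

∂Y/∂X = 8X^3 > 0 (assuming positive values)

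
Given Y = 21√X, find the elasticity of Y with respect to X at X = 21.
Elasticity = 1/2

Elasticity = (dY/dX) · (X/Y)

dY/dX = 21/(2·√X)
At X = 21: dY/dX = √21/2, Y = 21·√21

Elasticity = (√21/2) · (21 / (21·√21)) = 1/2

Interpretation: for a small percentage change in X, the percentage change in Y is approximately 0.50 times as large.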